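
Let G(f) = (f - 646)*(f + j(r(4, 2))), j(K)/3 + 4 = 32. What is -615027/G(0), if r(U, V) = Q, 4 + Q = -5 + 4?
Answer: 29287/2584 ≈ 11.334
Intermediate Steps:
Q = -5 (Q = -4 + (-5 + 4) = -4 - 1 = -5)
r(U, V) = -5
j(K) = 84 (j(K) = -12 + 3*32 = -12 + 96 = 84)
G(f) = (-646 + f)*(84 + f) (G(f) = (f - 646)*(f + 84) = (-646 + f)*(84 + f))
-615027/G(0) = -615027/(-54264 + 0² - 562*0) = -615027/(-54264 + 0 + 0) = -615027/(-54264) = -615027*(-1/54264) = 29287/2584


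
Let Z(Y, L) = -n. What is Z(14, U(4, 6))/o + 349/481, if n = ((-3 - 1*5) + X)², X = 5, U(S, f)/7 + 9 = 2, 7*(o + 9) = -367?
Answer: 180373/206830 ≈ 0.87208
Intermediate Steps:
o = -430/7 (o = -9 + (⅐)*(-367) = -9 - 367/7 = -430/7 ≈ -61.429)
U(S, f) = -49 (U(S, f) = -63 + 7*2 = -63 + 14 = -49)
n = 9 (n = ((-3 - 1*5) + 5)² = ((-3 - 5) + 5)² = (-8 + 5)² = (-3)² = 9)
Z(Y, L) = -9 (Z(Y, L) = -1*9 = -9)
Z(14, U(4, 6))/o + 349/481 = -9/(-430/7) + 349/481 = -9*(-7/430) + 349*(1/481) = 63/430 + 349/481 = 180373/206830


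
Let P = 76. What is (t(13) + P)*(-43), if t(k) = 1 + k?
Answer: -3870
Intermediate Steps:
(t(13) + P)*(-43) = ((1 + 13) + 76)*(-43) = (14 + 76)*(-43) = 90*(-43) = -3870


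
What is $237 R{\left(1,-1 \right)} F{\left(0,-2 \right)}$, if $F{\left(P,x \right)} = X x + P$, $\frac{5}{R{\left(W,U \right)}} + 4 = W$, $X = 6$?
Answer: $4740$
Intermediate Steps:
$R{\left(W,U \right)} = \frac{5}{-4 + W}$
$F{\left(P,x \right)} = P + 6 x$ ($F{\left(P,x \right)} = 6 x + P = P + 6 x$)
$237 R{\left(1,-1 \right)} F{\left(0,-2 \right)} = 237 \frac{5}{-4 + 1} \left(0 + 6 \left(-2\right)\right) = 237 \frac{5}{-3} \left(0 - 12\right) = 237 \cdot 5 \left(- \frac{1}{3}\right) \left(-12\right) = 237 \left(- \frac{5}{3}\right) \left(-12\right) = \left(-395\right) \left(-12\right) = 4740$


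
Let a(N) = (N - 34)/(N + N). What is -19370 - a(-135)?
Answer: -5230069/270 ≈ -19371.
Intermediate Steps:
a(N) = (-34 + N)/(2*N) (a(N) = (-34 + N)/((2*N)) = (-34 + N)*(1/(2*N)) = (-34 + N)/(2*N))
-19370 - a(-135) = -19370 - (-34 - 135)/(2*(-135)) = -19370 - (-1)*(-169)/(2*135) = -19370 - 1*169/270 = -19370 - 169/270 = -5230069/270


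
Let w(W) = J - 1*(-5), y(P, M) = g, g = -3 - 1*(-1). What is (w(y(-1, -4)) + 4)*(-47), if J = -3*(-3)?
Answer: -846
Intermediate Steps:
J = 9
g = -2 (g = -3 + 1 = -2)
y(P, M) = -2
w(W) = 14 (w(W) = 9 - 1*(-5) = 9 + 5 = 14)
(w(y(-1, -4)) + 4)*(-47) = (14 + 4)*(-47) = 18*(-47) = -846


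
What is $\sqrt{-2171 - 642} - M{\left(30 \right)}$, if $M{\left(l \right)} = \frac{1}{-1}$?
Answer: $1 + i \sqrt{2813} \approx 1.0 + 53.038 i$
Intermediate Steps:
$M{\left(l \right)} = -1$
$\sqrt{-2171 - 642} - M{\left(30 \right)} = \sqrt{-2171 - 642} - -1 = \sqrt{-2813} + 1 = i \sqrt{2813} + 1 = 1 + i \sqrt{2813}$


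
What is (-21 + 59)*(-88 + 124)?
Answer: 1368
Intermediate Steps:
(-21 + 59)*(-88 + 124) = 38*36 = 1368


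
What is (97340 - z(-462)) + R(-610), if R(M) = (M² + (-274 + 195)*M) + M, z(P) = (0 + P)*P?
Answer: 303576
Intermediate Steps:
z(P) = P² (z(P) = P*P = P²)
R(M) = M² - 78*M (R(M) = (M² - 79*M) + M = M² - 78*M)
(97340 - z(-462)) + R(-610) = (97340 - 1*(-462)²) - 610*(-78 - 610) = (97340 - 1*213444) - 610*(-688) = (97340 - 213444) + 419680 = -116104 + 419680 = 303576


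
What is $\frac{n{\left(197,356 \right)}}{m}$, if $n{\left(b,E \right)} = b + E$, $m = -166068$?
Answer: $- \frac{79}{23724} \approx -0.00333$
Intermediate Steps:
$n{\left(b,E \right)} = E + b$
$\frac{n{\left(197,356 \right)}}{m} = \frac{356 + 197}{-166068} = 553 \left(- \frac{1}{166068}\right) = - \frac{79}{23724}$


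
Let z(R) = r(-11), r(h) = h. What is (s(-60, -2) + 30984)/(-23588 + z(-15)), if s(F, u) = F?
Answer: -30924/23599 ≈ -1.3104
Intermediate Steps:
z(R) = -11
(s(-60, -2) + 30984)/(-23588 + z(-15)) = (-60 + 30984)/(-23588 - 11) = 30924/(-23599) = 30924*(-1/23599) = -30924/23599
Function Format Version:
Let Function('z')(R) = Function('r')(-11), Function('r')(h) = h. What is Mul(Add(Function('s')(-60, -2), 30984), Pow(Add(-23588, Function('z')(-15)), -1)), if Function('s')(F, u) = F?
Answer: Rational(-30924, 23599) ≈ -1.3104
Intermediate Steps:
Function('z')(R) = -11
Mul(Add(Function('s')(-60, -2), 30984), Pow(Add(-23588, Function('z')(-15)), -1)) = Mul(Add(-60, 30984), Pow(Add(-23588, -11), -1)) = Mul(30924, Pow(-23599, -1)) = Mul(30924, Rational(-1, 23599)) = Rational(-30924, 23599)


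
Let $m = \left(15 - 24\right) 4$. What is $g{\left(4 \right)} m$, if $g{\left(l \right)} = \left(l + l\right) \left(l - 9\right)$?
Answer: $1440$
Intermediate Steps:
$g{\left(l \right)} = 2 l \left(-9 + l\right)$
$m = -36$ ($m = \left(-9\right) 4 = -36$)
$g{\left(4 \right)} m = 2 \cdot 4 \left(-9 + 4\right) \left(-36\right) = 2 \cdot 4 \left(-5\right) \left(-36\right) = \left(-40\right) \left(-36\right) = 1440$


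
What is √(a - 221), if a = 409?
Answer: 2*√47 ≈ 13.711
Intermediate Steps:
√(a - 221) = √(409 - 221) = √188 = 2*√47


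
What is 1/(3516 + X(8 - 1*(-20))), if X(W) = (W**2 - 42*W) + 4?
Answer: 1/3128 ≈ 0.00031969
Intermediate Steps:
X(W) = 4 + W**2 - 42*W
1/(3516 + X(8 - 1*(-20))) = 1/(3516 + (4 + (8 - 1*(-20))**2 - 42*(8 - 1*(-20)))) = 1/(3516 + (4 + (8 + 20)**2 - 42*(8 + 20))) = 1/(3516 + (4 + 28**2 - 42*28)) = 1/(3516 + (4 + 784 - 1176)) = 1/(3516 - 388) = 1/3128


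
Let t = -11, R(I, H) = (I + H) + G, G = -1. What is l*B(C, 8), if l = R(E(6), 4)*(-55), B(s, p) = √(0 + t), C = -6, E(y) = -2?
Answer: -55*I*√11 ≈ -182.41*I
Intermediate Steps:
R(I, H) = -1 + H + I (R(I, H) = (I + H) - 1 = (H + I) - 1 = -1 + H + I)
B(s, p) = I*√11 (B(s, p) = √(0 - 11) = √(-11) = I*√11)
l = -55 (l = (-1 + 4 - 2)*(-55) = 1*(-55) = -55)
l*B(C, 8) = -55*I*√11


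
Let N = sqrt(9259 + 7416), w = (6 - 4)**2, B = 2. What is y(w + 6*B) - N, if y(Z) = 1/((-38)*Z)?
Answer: -1/608 - 5*sqrt(667) ≈ -129.13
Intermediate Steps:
w = 4 (w = 2**2 = 4)
y(Z) = -1/(38*Z)
N = 5*sqrt(667) (N = sqrt(16675) = 5*sqrt(667) ≈ 129.13)
y(w + 6*B) - N = -1/(38*(4 + 6*2)) - 5*sqrt(667) = -1/(38*(4 + 12)) - 5*sqrt(667) = -1/38/16 - 5*sqrt(667) = -1/38*1/16 - 5*sqrt(667) = -1/608 - 5*sqrt(667)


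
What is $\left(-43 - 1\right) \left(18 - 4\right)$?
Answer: $-616$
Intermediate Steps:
$\left(-43 - 1\right) \left(18 - 4\right) = - 44 \left(18 - 4\right) = \left(-44\right) 14 = -616$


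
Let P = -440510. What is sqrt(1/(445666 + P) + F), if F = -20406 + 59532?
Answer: sqrt(260034683873)/2578 ≈ 197.80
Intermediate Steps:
F = 39126
sqrt(1/(445666 + P) + F) = sqrt(1/(445666 - 440510) + 39126) = sqrt(1/5156 + 39126) = sqrt(201733657/5156) = sqrt(260034683873)/2578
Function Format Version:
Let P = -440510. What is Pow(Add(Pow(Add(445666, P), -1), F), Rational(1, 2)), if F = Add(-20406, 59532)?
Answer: Mul(Rational(1, 2578), Pow(260034683873, Rational(1, 2))) ≈ 197.80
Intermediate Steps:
F = 39126
Pow(Add(Pow(Add(445666, P), -1), F), Rational(1, 2)) = Pow(Add(Pow(Add(445666, -440510), -1), 39126), Rational(1, 2)) = Pow(Add(Pow(5156, -1), 39126), Rational(1, 2)) = Pow(Add(Rational(1, 5156), 39126), Rational(1, 2)) = Pow(Rational(201733657, 5156), Rational(1, 2)) = Mul(Rational(1, 2578), Pow(260034683873, Rational(1, 2)))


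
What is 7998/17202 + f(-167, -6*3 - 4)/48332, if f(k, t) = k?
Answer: 63947767/138567844 ≈ 0.46149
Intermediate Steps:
7998/17202 + f(-167, -6*3 - 4)/48332 = 7998/17202 - 167/48332 = 7998*(1/17202) - 167*1/48332 = 1333/2867 - 167/48332 = 63947767/138567844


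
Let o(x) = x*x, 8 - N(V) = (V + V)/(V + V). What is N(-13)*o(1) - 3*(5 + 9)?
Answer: -35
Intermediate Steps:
N(V) = 7 (N(V) = 8 - (V + V)/(V + V) = 8 - 2*V/(2*V) = 8 - 2*V*1/(2*V) = 8 - 1*1 = 8 - 1 = 7)
o(x) = x**2
N(-13)*o(1) - 3*(5 + 9) = 7*1**2 - 3*(5 + 9) = 7*1 - 3*14 = 7 - 42 = -35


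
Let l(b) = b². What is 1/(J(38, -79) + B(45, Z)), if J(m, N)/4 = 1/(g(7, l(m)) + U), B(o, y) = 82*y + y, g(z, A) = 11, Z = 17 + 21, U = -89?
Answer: 39/123004 ≈ 0.00031706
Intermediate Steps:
Z = 38
B(o, y) = 83*y
J(m, N) = -2/39 (J(m, N) = 4/(11 - 89) = 4/(-78) = 4*(-1/78) = -2/39)
1/(J(38, -79) + B(45, Z)) = 1/(-2/39 + 83*38) = 1/(-2/39 + 3154) = 1/(123004/39) = 39/123004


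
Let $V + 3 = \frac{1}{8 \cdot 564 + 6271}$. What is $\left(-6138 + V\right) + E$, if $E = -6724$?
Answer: $- \frac{138723294}{10783} \approx -12865.0$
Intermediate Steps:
$V = - \frac{32348}{10783}$ ($V = -3 + \frac{1}{8 \cdot 564 + 6271} = -3 + \frac{1}{4512 + 6271} = -3 + \frac{1}{10783} = - \frac{32348}{10783} \approx -2.9999$)
$\left(-6138 + V\right) + E = \left(-6138 - \frac{32348}{10783}\right) - 6724 = - \frac{66218402}{10783} - 6724 = - \frac{138723294}{10783}$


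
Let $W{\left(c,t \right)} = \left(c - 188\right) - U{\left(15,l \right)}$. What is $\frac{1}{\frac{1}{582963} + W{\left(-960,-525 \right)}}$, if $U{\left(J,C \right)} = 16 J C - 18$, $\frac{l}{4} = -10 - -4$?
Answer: $\frac{582963}{2699118691} \approx 0.00021598$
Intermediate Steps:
$l = -24$ ($l = 4 \left(-10 - -4\right) = 4 \left(-10 + 4\right) = 4 \left(-6\right) = -24$)
$U{\left(J,C \right)} = -18 + 16 C J$ ($U{\left(J,C \right)} = 16 C J - 18 = -18 + 16 C J$)
$W{\left(c,t \right)} = 5590 + c$ ($W{\left(c,t \right)} = \left(c - 188\right) - \left(-18 + 16 \left(-24\right) 15\right) = \left(-188 + c\right) - \left(-18 - 5760\right) = \left(-188 + c\right) - -5778 = \left(-188 + c\right) + 5778 = 5590 + c$)
$\frac{1}{\frac{1}{582963} + W{\left(-960,-525 \right)}} = \frac{1}{\frac{1}{582963} + \left(5590 - 960\right)} = \frac{1}{\frac{1}{582963} + 4630} = \frac{1}{\frac{2699118691}{582963}} = \frac{582963}{2699118691}$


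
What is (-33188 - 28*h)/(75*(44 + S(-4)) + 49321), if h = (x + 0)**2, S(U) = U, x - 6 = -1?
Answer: -33888/52321 ≈ -0.64769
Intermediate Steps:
x = 5 (x = 6 - 1 = 5)
h = 25 (h = (5 + 0)**2 = 5**2 = 25)
(-33188 - 28*h)/(75*(44 + S(-4)) + 49321) = (-33188 - 28*25)/(75*(44 - 4) + 49321) = (-33188 - 700)/(75*40 + 49321) = -33888/(3000 + 49321) = -33888/52321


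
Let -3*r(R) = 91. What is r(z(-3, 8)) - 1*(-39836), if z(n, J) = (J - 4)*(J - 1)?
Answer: 119417/3 ≈ 39806.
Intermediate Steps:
z(n, J) = (-1 + J)*(-4 + J) (z(n, J) = (-4 + J)*(-1 + J) = (-1 + J)*(-4 + J))
r(R) = -91/3 (r(R) = -1/3*91 = -91/3)
r(z(-3, 8)) - 1*(-39836) = -91/3 - 1*(-39836) = -91/3 + 39836 = 119417/3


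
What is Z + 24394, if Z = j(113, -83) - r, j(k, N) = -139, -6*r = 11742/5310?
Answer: 128796007/5310 ≈ 24255.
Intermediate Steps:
r = -1957/5310 ≈ -0.36855
Z = -736133/5310 (Z = -139 - 1*(-1957/5310) = -139 + 1957/5310 = -736133/5310 ≈ -138.63)
Z + 24394 = -736133/5310 + 24394 = 128796007/5310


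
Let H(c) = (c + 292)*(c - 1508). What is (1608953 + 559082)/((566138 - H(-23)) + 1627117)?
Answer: 2168035/2605094 ≈ 0.83223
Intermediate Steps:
H(c) = (-1508 + c)*(292 + c) (H(c) = (292 + c)*(-1508 + c) = (-1508 + c)*(292 + c))
(1608953 + 559082)/((566138 - H(-23)) + 1627117) = (1608953 + 559082)/((566138 - (-440336 + (-23)² - 1216*(-23))) + 1627117) = 2168035/((566138 - (-440336 + 529 + 27968)) + 1627117) = 2168035/((566138 - 1*(-411839)) + 1627117) = 2168035/((566138 + 411839) + 1627117) = 2168035/(977977 + 1627117) = 2168035/2605094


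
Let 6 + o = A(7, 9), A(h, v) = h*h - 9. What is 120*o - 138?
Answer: 3942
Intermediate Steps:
A(h, v) = -9 + h² (A(h, v) = h² - 9 = -9 + h²)
o = 34 (o = -6 + (-9 + 7²) = -6 + (-9 + 49) = -6 + 40 = 34)
120*o - 138 = 120*34 - 138 = 4080 - 138 = 3942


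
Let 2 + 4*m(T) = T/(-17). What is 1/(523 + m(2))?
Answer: 17/8882 ≈ 0.0019140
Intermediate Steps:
m(T) = -1/2 - T/68 (m(T) = -1/2 + (T/(-17))/4 = -1/2 + (T*(-1/17))/4 = -1/2 + (-T/17)/4 = -1/2 - T/68)
1/(523 + m(2)) = 1/(523 + (-1/2 - 1/68*2)) = 1/(523 + (-1/2 - 1/34)) = 1/(523 - 9/17) = 1/(8882/17) = 17/8882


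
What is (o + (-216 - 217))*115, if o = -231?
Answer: -76360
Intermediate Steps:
(o + (-216 - 217))*115 = (-231 + (-216 - 217))*115 = (-231 - 433)*115 = -664*115 = -76360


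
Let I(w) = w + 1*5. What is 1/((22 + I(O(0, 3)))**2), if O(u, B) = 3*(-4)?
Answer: 1/225 ≈ 0.0044444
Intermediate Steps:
O(u, B) = -12
I(w) = 5 + w (I(w) = w + 5 = 5 + w)
1/((22 + I(O(0, 3)))**2) = 1/((22 + (5 - 12))**2) = 1/((22 - 7)**2) = 1/(15**2) = 1/225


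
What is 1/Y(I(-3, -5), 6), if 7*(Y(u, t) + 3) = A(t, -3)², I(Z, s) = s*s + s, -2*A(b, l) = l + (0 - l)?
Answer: -⅓ ≈ -0.33333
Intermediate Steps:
A(b, l) = 0 (A(b, l) = -(l + (0 - l))/2 = -(l - l)/2 = -½*0 = 0)
I(Z, s) = s + s² (I(Z, s) = s² + s = s + s²)
Y(u, t) = -3 (Y(u, t) = -3 + (⅐)*0² = -3 + (⅐)*0 = -3 + 0 = -3)
1/Y(I(-3, -5), 6) = 1/(-3) = -⅓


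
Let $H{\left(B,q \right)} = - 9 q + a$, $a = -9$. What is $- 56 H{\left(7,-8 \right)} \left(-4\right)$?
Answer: $14112$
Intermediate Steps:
$H{\left(B,q \right)} = -9 - 9 q$ ($H{\left(B,q \right)} = - 9 q - 9 = -9 - 9 q$)
$- 56 H{\left(7,-8 \right)} \left(-4\right) = - 56 \left(-9 - -72\right) \left(-4\right) = - 56 \left(-9 + 72\right) \left(-4\right) = \left(-56\right) 63 \left(-4\right) = \left(-3528\right) \left(-4\right) = 14112$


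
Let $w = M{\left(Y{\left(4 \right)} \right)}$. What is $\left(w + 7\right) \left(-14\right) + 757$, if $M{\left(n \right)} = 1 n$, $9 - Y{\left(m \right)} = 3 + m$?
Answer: $631$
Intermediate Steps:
$Y{\left(m \right)} = 6 - m$ ($Y{\left(m \right)} = 9 - \left(3 + m\right) = 6 - m$)
$M{\left(n \right)} = n$
$w = 2$ ($w = 6 - 4 = 2$)
$\left(w + 7\right) \left(-14\right) + 757 = \left(2 + 7\right) \left(-14\right) + 757 = 9 \left(-14\right) + 757 = -126 + 757 = 631$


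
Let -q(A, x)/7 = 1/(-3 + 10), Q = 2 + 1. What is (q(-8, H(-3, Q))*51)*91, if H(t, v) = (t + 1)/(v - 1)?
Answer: -4641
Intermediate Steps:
Q = 3
H(t, v) = (1 + t)/(-1 + v)
q(A, x) = -1 (q(A, x) = -7/(-3 + 10) = -7/7 = -7*⅐ = -1)
(q(-8, H(-3, Q))*51)*91 = -1*51*91 = -51*91 = -4641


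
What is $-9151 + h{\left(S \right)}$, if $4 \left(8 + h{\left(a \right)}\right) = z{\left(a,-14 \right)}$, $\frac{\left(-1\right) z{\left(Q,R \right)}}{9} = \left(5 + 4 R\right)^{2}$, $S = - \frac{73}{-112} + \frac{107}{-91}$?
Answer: $- \frac{60045}{4} \approx -15011.0$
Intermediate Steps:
$S = - \frac{109}{208}$ ($S = \left(-73\right) \left(- \frac{1}{112}\right) + 107 \left(- \frac{1}{91}\right) = \frac{73}{112} - \frac{107}{91} = - \frac{109}{208} \approx -0.52404$)
$z{\left(Q,R \right)} = - 9 \left(5 + 4 R\right)^{2}$
$h{\left(a \right)} = - \frac{23441}{4}$ ($h{\left(a \right)} = -8 + \frac{\left(-9\right) \left(5 + 4 \left(-14\right)\right)^{2}}{4} = -8 + \frac{\left(-9\right) \left(5 - 56\right)^{2}}{4} = -8 + \frac{\left(-9\right) \left(-51\right)^{2}}{4} = -8 + \frac{\left(-9\right) 2601}{4} = -8 + \frac{1}{4} \left(-23409\right) = -8 - \frac{23409}{4} = - \frac{23441}{4}$)
$-9151 + h{\left(S \right)} = -9151 - \frac{23441}{4} = - \frac{60045}{4}$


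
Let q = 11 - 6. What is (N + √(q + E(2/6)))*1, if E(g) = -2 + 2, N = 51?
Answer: 51 + √5 ≈ 53.236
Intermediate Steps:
E(g) = 0
q = 5
(N + √(q + E(2/6)))*1 = (51 + √(5 + 0))*1 = (51 + √5)*1 = 51 + √5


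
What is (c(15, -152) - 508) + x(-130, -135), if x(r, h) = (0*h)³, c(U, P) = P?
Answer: -660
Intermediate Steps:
x(r, h) = 0 (x(r, h) = 0³ = 0)
(c(15, -152) - 508) + x(-130, -135) = (-152 - 508) + 0 = -660 + 0 = -660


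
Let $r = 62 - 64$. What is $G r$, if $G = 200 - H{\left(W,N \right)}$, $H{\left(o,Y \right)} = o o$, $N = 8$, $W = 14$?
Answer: $-8$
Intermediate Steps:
$H{\left(o,Y \right)} = o^{2}$
$G = 4$ ($G = 200 - 14^{2} = 200 - 196 = 4$)
$r = -2$ ($r = 62 - 64 = -2$)
$G r = 4 \left(-2\right) = -8$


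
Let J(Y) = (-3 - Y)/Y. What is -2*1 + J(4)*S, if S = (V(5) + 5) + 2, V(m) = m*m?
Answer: -58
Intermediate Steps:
J(Y) = (-3 - Y)/Y
V(m) = m**2
S = 32 (S = (5**2 + 5) + 2 = (25 + 5) + 2 = 30 + 2 = 32)
-2*1 + J(4)*S = -2*1 + ((-3 - 1*4)/4)*32 = -2 + ((-3 - 4)/4)*32 = -2 + ((1/4)*(-7))*32 = -2 - 7/4*32 = -2 - 56 = -58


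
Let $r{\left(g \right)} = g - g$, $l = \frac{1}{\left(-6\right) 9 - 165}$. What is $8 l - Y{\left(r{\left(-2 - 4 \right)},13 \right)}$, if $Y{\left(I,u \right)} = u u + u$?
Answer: $- \frac{39866}{219} \approx -182.04$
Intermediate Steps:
$l = - \frac{1}{219}$ ($l = \frac{1}{-54 - 165} = \frac{1}{-219} = - \frac{1}{219} \approx -0.0045662$)
$r{\left(g \right)} = 0$
$Y{\left(I,u \right)} = u + u^{2}$ ($Y{\left(I,u \right)} = u^{2} + u = u + u^{2}$)
$8 l - Y{\left(r{\left(-2 - 4 \right)},13 \right)} = 8 \left(- \frac{1}{219}\right) - 13 \left(1 + 13\right) = - \frac{8}{219} - 13 \cdot 14 = - \frac{8}{219} - 182 = - \frac{39866}{219}$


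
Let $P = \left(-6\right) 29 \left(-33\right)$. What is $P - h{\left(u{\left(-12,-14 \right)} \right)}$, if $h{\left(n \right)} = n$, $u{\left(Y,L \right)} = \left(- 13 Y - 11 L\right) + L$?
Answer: $5446$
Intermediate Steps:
$u{\left(Y,L \right)} = - 13 Y - 10 L$
$P = 5742$ ($P = \left(-174\right) \left(-33\right) = 5742$)
$P - h{\left(u{\left(-12,-14 \right)} \right)} = 5742 - \left(\left(-13\right) \left(-12\right) - -140\right) = 5742 - \left(156 + 140\right) = 5742 - 296 = 5446$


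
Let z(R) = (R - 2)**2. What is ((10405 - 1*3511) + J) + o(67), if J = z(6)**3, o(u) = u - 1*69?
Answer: 10988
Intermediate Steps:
o(u) = -69 + u (o(u) = u - 69 = -69 + u)
z(R) = (-2 + R)**2
J = 4096 (J = ((-2 + 6)**2)**3 = (4**2)**3 = 16**3 = 4096)
((10405 - 1*3511) + J) + o(67) = ((10405 - 1*3511) + 4096) + (-69 + 67) = ((10405 - 3511) + 4096) - 2 = (6894 + 4096) - 2 = 10990 - 2 = 10988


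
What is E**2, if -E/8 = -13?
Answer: 10816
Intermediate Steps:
E = 104 (E = -8*(-13) = 104)
E**2 = 104**2 = 10816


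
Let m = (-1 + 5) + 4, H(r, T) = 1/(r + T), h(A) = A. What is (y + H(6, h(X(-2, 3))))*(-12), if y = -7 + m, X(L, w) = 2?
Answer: -27/2 ≈ -13.500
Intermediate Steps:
H(r, T) = 1/(T + r)
m = 8 (m = 4 + 4 = 8)
y = 1 (y = -7 + 8 = 1)
(y + H(6, h(X(-2, 3))))*(-12) = (1 + 1/(2 + 6))*(-12) = (1 + 1/8)*(-12) = (9/8)*(-12) = -27/2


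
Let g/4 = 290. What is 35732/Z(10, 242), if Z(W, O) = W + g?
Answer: 17866/585 ≈ 30.540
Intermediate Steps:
g = 1160 (g = 4*290 = 1160)
Z(W, O) = 1160 + W (Z(W, O) = W + 1160 = 1160 + W)
35732/Z(10, 242) = 35732/(1160 + 10) = 35732/1170 = 35732*(1/1170) = 17866/585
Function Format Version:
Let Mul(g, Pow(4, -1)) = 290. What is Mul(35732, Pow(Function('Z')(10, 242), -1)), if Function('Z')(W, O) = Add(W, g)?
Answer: Rational(17866, 585) ≈ 30.540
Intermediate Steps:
g = 1160 (g = Mul(4, 290) = 1160)
Function('Z')(W, O) = Add(1160, W) (Function('Z')(W, O) = Add(W, 1160) = Add(1160, W))
Mul(35732, Pow(Function('Z')(10, 242), -1)) = Mul(35732, Pow(Add(1160, 10), -1)) = Mul(35732, Pow(1170, -1)) = Mul(35732, Rational(1, 1170)) = Rational(17866, 585)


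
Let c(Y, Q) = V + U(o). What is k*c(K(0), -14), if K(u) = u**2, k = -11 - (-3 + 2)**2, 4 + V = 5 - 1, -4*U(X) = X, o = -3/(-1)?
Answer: 9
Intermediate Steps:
o = 3 (o = -3*(-1) = 3)
U(X) = -X/4
V = 0 (V = -4 + (5 - 1) = -4 + 4 = 0)
k = -12 (k = -11 - 1*(-1)**2 = -11 - 1*1 = -11 - 1 = -12)
c(Y, Q) = -3/4 (c(Y, Q) = 0 - 1/4*3 = 0 - 3/4 = -3/4)
k*c(K(0), -14) = -12*(-3/4) = 9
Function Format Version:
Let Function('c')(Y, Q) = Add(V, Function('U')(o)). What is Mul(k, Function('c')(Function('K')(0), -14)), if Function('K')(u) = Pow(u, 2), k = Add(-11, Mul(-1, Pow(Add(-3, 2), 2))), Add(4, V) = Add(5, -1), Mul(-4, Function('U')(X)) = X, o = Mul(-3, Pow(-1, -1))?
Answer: 9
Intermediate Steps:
o = 3 (o = Mul(-3, -1) = 3)
Function('U')(X) = Mul(Rational(-1, 4), X)
V = 0 (V = Add(-4, Add(5, -1)) = Add(-4, 4) = 0)
k = -12 (k = Add(-11, Mul(-1, Pow(-1, 2))) = Add(-11, Mul(-1, 1)) = Add(-11, -1) = -12)
Function('c')(Y, Q) = Rational(-3, 4) (Function('c')(Y, Q) = Add(0, Mul(Rational(-1, 4), 3)) = Add(0, Rational(-3, 4)) = Rational(-3, 4))
Mul(k, Function('c')(Function('K')(0), -14)) = Mul(-12, Rational(-3, 4)) = 9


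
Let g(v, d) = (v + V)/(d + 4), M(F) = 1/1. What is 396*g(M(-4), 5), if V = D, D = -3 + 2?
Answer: 0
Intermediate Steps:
D = -1
V = -1
M(F) = 1
g(v, d) = (-1 + v)/(4 + d) (g(v, d) = (v - 1)/(d + 4) = (-1 + v)/(4 + d))
396*g(M(-4), 5) = 396*((-1 + 1)/(4 + 5)) = 396*(0/9) = 396*((⅑)*0) = 396*0 = 0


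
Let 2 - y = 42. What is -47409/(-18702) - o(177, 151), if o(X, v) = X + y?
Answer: -838255/6234 ≈ -134.47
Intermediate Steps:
y = -40 (y = 2 - 1*42 = 2 - 42 = -40)
o(X, v) = -40 + X (o(X, v) = X - 40 = -40 + X)
-47409/(-18702) - o(177, 151) = -47409/(-18702) - (-40 + 177) = -47409*(-1/18702) - 1*137 = 15803/6234 - 137 = -838255/6234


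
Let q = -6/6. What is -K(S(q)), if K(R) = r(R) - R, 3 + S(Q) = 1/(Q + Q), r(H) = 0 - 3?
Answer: -½ ≈ -0.50000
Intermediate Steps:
r(H) = -3
q = -1 (q = -6/6 = -1*1 = -1)
S(Q) = -3 + 1/(2*Q) (S(Q) = -3 + 1/(Q + Q) = -3 + 1/(2*Q))
K(R) = -3 - R
-K(S(q)) = -(-3 - (-3 + (½)/(-1))) = -(-3 - (-3 + (½)*(-1))) = -(-3 - (-3 - ½)) = -(-3 - 1*(-7/2)) = -(-3 + 7/2) = -1*½ = -½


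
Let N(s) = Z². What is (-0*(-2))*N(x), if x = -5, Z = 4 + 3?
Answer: 0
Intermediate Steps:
Z = 7
N(s) = 49 (N(s) = 7² = 49)
(-0*(-2))*N(x) = -0*(-2)*49 = -16*0*49 = 0*49 = 0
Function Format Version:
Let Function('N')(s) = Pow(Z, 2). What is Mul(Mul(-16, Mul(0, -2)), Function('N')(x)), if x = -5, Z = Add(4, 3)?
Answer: 0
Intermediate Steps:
Z = 7
Function('N')(s) = 49 (Function('N')(s) = Pow(7, 2) = 49)
Mul(Mul(-16, Mul(0, -2)), Function('N')(x)) = Mul(Mul(-16, Mul(0, -2)), 49) = Mul(Mul(-16, 0), 49) = Mul(0, 49) = 0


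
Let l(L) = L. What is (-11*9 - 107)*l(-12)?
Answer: 2472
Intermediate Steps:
(-11*9 - 107)*l(-12) = (-11*9 - 107)*(-12) = (-99 - 107)*(-12) = -206*(-12) = 2472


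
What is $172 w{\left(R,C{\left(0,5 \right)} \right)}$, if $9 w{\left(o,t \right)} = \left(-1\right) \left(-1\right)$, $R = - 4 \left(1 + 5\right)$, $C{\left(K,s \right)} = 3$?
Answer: $\frac{172}{9} \approx 19.111$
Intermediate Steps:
$R = -24$ ($R = \left(-4\right) 6 = -24$)
$w{\left(o,t \right)} = \frac{1}{9}$ ($w{\left(o,t \right)} = \frac{\left(-1\right) \left(-1\right)}{9} = \frac{1}{9} \cdot 1 = \frac{1}{9}$)
$172 w{\left(R,C{\left(0,5 \right)} \right)} = 172 \cdot \frac{1}{9} = \frac{172}{9}$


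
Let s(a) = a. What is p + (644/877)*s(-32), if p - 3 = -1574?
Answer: -1398375/877 ≈ -1594.5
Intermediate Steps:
p = -1571 (p = 3 - 1574 = -1571)
p + (644/877)*s(-32) = -1571 + (644/877)*(-32) = -1571 - 20608/877 = -1398375/877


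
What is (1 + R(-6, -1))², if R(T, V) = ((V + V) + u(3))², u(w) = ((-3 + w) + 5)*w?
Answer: 28900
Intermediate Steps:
u(w) = w*(2 + w) (u(w) = (2 + w)*w = w*(2 + w))
R(T, V) = (15 + 2*V)² (R(T, V) = ((V + V) + 3*(2 + 3))² = (2*V + 3*5)² = (2*V + 15)² = (15 + 2*V)²)
(1 + R(-6, -1))² = (1 + (15 + 2*(-1))²)² = (1 + (15 - 2)²)² = (1 + 13²)² = (1 + 169)² = 170² = 28900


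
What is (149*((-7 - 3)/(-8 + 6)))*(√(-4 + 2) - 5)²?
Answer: 17135 - 7450*I*√2 ≈ 17135.0 - 10536.0*I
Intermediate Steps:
(149*((-7 - 3)/(-8 + 6)))*(√(-4 + 2) - 5)² = (149*(-10/(-2)))*(√(-2) - 5)² = (149*(-10*(-½)))*(I*√2 - 5)² = (149*5)*(-5 + I*√2)² = 745*(-5 + I*√2)²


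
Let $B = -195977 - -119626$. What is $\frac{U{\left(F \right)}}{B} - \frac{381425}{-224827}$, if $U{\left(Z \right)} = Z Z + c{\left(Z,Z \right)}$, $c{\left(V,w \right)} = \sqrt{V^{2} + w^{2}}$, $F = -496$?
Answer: $- \frac{1378361003}{903461383} - \frac{496 \sqrt{2}}{76351} \approx -1.5348$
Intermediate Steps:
$B = -76351$ ($B = -195977 + 119626 = -76351$)
$U{\left(Z \right)} = Z^{2} + \sqrt{2} \sqrt{Z^{2}}$ ($U{\left(Z \right)} = Z Z + \sqrt{Z^{2} + Z^{2}} = Z^{2} + \sqrt{2 Z^{2}} = Z^{2} + \sqrt{2} \sqrt{Z^{2}}$)
$\frac{U{\left(F \right)}}{B} - \frac{381425}{-224827} = \frac{\left(-496\right)^{2} + \sqrt{2} \sqrt{\left(-496\right)^{2}}}{-76351} - \frac{381425}{-224827} = \left(246016 + \sqrt{2} \sqrt{246016}\right) \left(- \frac{1}{76351}\right) - - \frac{20075}{11833} = \left(246016 + \sqrt{2} \cdot 496\right) \left(- \frac{1}{76351}\right) + \frac{20075}{11833} = \left(246016 + 496 \sqrt{2}\right) \left(- \frac{1}{76351}\right) + \frac{20075}{11833} = \left(- \frac{246016}{76351} - \frac{496 \sqrt{2}}{76351}\right) + \frac{20075}{11833} = - \frac{1378361003}{903461383} - \frac{496 \sqrt{2}}{76351}$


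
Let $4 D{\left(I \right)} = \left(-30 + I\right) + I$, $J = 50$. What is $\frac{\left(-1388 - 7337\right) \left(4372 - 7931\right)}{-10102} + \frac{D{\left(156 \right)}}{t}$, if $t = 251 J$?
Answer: $- \frac{389705339059}{126780100} \approx -3073.9$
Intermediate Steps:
$t = 12550$ ($t = 251 \cdot 50 = 12550$)
$D{\left(I \right)} = - \frac{15}{2} + \frac{I}{2}$ ($D{\left(I \right)} = \frac{\left(-30 + I\right) + I}{4} = \frac{-30 + 2 I}{4} = - \frac{15}{2} + \frac{I}{2}$)
$\frac{\left(-1388 - 7337\right) \left(4372 - 7931\right)}{-10102} + \frac{D{\left(156 \right)}}{t} = \frac{\left(-1388 - 7337\right) \left(4372 - 7931\right)}{-10102} + \frac{- \frac{15}{2} + \frac{1}{2} \cdot 156}{12550} = \left(-8725\right) \left(-3559\right) \left(- \frac{1}{10102}\right) + \left(- \frac{15}{2} + 78\right) \frac{1}{12550} = 31052275 \left(- \frac{1}{10102}\right) + \frac{141}{2} \cdot \frac{1}{12550} = - \frac{31052275}{10102} + \frac{141}{25100} = - \frac{389705339059}{126780100}$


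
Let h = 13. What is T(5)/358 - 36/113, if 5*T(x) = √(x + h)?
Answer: -36/113 + 3*√2/1790 ≈ -0.31621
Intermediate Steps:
T(x) = √(13 + x)/5 (T(x) = √(x + 13)/5 = √(13 + x)/5)
T(5)/358 - 36/113 = (√(13 + 5)/5)/358 - 36/113 = (√18/5)*(1/358) - 36*1/113 = ((3*√2)/5)*(1/358) - 36/113 = (3*√2/5)*(1/358) - 36/113 = 3*√2/1790 - 36/113 = -36/113 + 3*√2/1790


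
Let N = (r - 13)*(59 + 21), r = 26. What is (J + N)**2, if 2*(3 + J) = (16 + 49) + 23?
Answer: 1168561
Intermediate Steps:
J = 41 (J = -3 + ((16 + 49) + 23)/2 = -3 + (65 + 23)/2 = -3 + (1/2)*88 = -3 + 44 = 41)
N = 1040 (N = (26 - 13)*(59 + 21) = 13*80 = 1040)
(J + N)**2 = (41 + 1040)**2 = 1081**2 = 1168561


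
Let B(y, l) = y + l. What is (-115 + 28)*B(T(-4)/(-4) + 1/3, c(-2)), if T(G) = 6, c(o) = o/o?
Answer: 29/2 ≈ 14.500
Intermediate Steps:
c(o) = 1
B(y, l) = l + y
(-115 + 28)*B(T(-4)/(-4) + 1/3, c(-2)) = (-115 + 28)*(1 + (6/(-4) + 1/3)) = -87*(1 + (6*(-¼) + 1*(⅓))) = -87*(1 + (-3/2 + ⅓)) = -87*(1 - 7/6) = -87*(-⅙) = 29/2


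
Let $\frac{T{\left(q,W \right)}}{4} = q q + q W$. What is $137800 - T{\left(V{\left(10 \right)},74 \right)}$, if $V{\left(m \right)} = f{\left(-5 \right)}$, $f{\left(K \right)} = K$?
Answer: $139180$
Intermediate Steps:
$V{\left(m \right)} = -5$
$T{\left(q,W \right)} = 4 q^{2} + 4 W q$ ($T{\left(q,W \right)} = 4 \left(q q + q W\right) = 4 \left(q^{2} + W q\right) = 4 q^{2} + 4 W q$)
$137800 - T{\left(V{\left(10 \right)},74 \right)} = 137800 - 4 \left(-5\right) \left(74 - 5\right) = 137800 - 4 \left(-5\right) 69 = 137800 - -1380 = 137800 + 1380 = 139180$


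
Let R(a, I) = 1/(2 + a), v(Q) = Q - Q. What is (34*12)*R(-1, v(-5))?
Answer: 408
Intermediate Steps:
v(Q) = 0
(34*12)*R(-1, v(-5)) = (34*12)/(2 - 1) = 408/1 = 408*1 = 408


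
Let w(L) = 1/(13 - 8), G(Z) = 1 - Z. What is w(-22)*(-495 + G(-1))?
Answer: -493/5 ≈ -98.600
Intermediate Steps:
w(L) = ⅕ (w(L) = 1/5 = ⅕)
w(-22)*(-495 + G(-1)) = (-495 + (1 - 1*(-1)))/5 = (-495 + (1 + 1))/5 = (-495 + 2)/5 = (⅕)*(-493) = -493/5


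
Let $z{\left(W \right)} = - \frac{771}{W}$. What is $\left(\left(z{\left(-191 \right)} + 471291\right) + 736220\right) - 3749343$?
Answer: $- \frac{485489141}{191} \approx -2.5418 \cdot 10^{6}$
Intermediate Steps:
$\left(\left(z{\left(-191 \right)} + 471291\right) + 736220\right) - 3749343 = \left(\left(- \frac{771}{-191} + 471291\right) + 736220\right) - 3749343 = \left(\left(\left(-771\right) \left(- \frac{1}{191}\right) + 471291\right) + 736220\right) - 3749343 = \left(\left(\frac{771}{191} + 471291\right) + 736220\right) - 3749343 = \left(\frac{90017352}{191} + 736220\right) - 3749343 = \frac{230635372}{191} - 3749343 = - \frac{485489141}{191}$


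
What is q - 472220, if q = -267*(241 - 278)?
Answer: -462341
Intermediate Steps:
q = 9879 (q = -267*(-37) = 9879)
q - 472220 = 9879 - 472220 = -462341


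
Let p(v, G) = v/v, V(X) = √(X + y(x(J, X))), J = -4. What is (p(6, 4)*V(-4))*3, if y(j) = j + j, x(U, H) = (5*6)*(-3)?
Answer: 6*I*√46 ≈ 40.694*I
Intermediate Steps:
x(U, H) = -90 (x(U, H) = 30*(-3) = -90)
y(j) = 2*j
V(X) = √(-180 + X) (V(X) = √(X + 2*(-90)) = √(X - 180) = √(-180 + X))
p(v, G) = 1
(p(6, 4)*V(-4))*3 = (1*√(-180 - 4))*3 = (1*√(-184))*3 = (1*(2*I*√46))*3 = (2*I*√46)*3 = 6*I*√46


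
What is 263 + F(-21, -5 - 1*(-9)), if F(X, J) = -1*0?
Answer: 263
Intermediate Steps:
F(X, J) = 0
263 + F(-21, -5 - 1*(-9)) = 263 + 0 = 263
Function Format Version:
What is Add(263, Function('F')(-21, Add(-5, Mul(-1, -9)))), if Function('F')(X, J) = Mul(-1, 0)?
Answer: 263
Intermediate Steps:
Function('F')(X, J) = 0
Add(263, Function('F')(-21, Add(-5, Mul(-1, -9)))) = Add(263, 0) = 263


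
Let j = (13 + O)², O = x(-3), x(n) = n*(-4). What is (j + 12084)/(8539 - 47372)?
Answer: -12709/38833 ≈ -0.32727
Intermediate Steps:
x(n) = -4*n
O = 12 (O = -4*(-3) = 12)
j = 625 (j = (13 + 12)² = 25² = 625)
(j + 12084)/(8539 - 47372) = (625 + 12084)/(8539 - 47372) = 12709/(-38833) = 12709*(-1/38833) = -12709/38833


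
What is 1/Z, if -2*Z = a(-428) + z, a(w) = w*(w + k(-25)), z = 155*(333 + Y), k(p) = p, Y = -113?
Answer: -1/113992 ≈ -8.7725e-6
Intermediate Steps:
z = 34100 (z = 155*(333 - 113) = 155*220 = 34100)
a(w) = w*(-25 + w) (a(w) = w*(w - 25) = w*(-25 + w))
Z = -113992 (Z = -(-428*(-25 - 428) + 34100)/2 = -(-428*(-453) + 34100)/2 = -(193884 + 34100)/2 = -1/2*227984 = -113992)
1/Z = 1/(-113992) = -1/113992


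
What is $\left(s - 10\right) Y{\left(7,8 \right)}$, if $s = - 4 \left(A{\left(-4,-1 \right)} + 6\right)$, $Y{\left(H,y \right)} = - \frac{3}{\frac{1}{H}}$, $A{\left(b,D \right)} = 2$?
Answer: $882$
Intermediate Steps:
$Y{\left(H,y \right)} = - 3 H$
$s = -32$ ($s = - 4 \left(2 + 6\right) = \left(-4\right) 8 = -32$)
$\left(s - 10\right) Y{\left(7,8 \right)} = \left(-32 - 10\right) \left(\left(-3\right) 7\right) = \left(-42\right) \left(-21\right) = 882$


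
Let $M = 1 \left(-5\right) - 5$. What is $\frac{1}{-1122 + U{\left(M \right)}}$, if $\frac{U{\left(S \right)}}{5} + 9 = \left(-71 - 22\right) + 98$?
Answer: $- \frac{1}{1142} \approx -0.00087566$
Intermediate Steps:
$M = -10$ ($M = -5 - 5 = -10$)
$U{\left(S \right)} = -20$ ($U{\left(S \right)} = -45 + 5 \left(\left(-71 - 22\right) + 98\right) = -45 + 5 \left(-93 + 98\right) = -45 + 5 \cdot 5 = -45 + 25 = -20$)
$\frac{1}{-1122 + U{\left(M \right)}} = \frac{1}{-1122 - 20} = \frac{1}{-1142} = - \frac{1}{1142}$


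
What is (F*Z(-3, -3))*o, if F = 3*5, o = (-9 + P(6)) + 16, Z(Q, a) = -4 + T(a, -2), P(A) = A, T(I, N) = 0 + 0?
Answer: -780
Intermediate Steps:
T(I, N) = 0
Z(Q, a) = -4 (Z(Q, a) = -4 + 0 = -4)
o = 13 (o = (-9 + 6) + 16 = -3 + 16 = 13)
F = 15
(F*Z(-3, -3))*o = (15*(-4))*13 = -60*13 = -780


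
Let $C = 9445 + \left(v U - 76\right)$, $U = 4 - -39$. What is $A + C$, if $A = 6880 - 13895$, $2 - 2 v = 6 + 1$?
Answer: $\frac{4493}{2} \approx 2246.5$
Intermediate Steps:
$v = - \frac{5}{2}$ ($v = 1 - \frac{6 + 1}{2} = 1 - \frac{7}{2} = - \frac{5}{2} \approx -2.5$)
$U = 43$ ($U = 4 + 39 = 43$)
$A = -7015$ ($A = 6880 - 13895 = -7015$)
$C = \frac{18523}{2}$ ($C = 9445 - \frac{367}{2} = \frac{18523}{2} \approx 9261.5$)
$A + C = -7015 + \frac{18523}{2} = \frac{4493}{2}$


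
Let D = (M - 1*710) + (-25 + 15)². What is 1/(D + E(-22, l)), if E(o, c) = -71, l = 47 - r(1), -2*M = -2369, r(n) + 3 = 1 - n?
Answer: 2/1007 ≈ 0.0019861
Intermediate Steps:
r(n) = -2 - n (r(n) = -3 + (1 - n) = -2 - n)
M = 2369/2 (M = -½*(-2369) = 2369/2 ≈ 1184.5)
l = 50 (l = 47 - (-2 - 1*1) = 47 - (-2 - 1) = 47 - 1*(-3) = 47 + 3 = 50)
D = 1149/2 (D = (2369/2 - 1*710) + (-25 + 15)² = (2369/2 - 710) + (-10)² = 949/2 + 100 = 1149/2 ≈ 574.50)
1/(D + E(-22, l)) = 1/(1149/2 - 71) = 1/(1007/2) = 2/1007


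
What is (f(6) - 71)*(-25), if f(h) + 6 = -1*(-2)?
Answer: 1875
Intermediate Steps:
f(h) = -4 (f(h) = -6 - 1*(-2) = -6 + 2 = -4)
(f(6) - 71)*(-25) = (-4 - 71)*(-25) = -75*(-25) = 1875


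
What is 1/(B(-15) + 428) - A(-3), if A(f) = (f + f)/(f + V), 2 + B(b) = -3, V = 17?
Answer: 1276/2961 ≈ 0.43094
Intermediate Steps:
B(b) = -5 (B(b) = -2 - 3 = -5)
A(f) = 2*f/(17 + f) (A(f) = (f + f)/(f + 17) = (2*f)/(17 + f) = 2*f/(17 + f))
1/(B(-15) + 428) - A(-3) = 1/(-5 + 428) - 2*(-3)/(17 - 3) = 1/423 - 2*(-3)/14 = 1/423 - 1*(-3/7) = 1/423 + 3/7 = 1276/2961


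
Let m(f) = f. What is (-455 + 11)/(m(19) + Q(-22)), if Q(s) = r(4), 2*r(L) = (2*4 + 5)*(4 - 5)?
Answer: -888/25 ≈ -35.520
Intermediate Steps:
r(L) = -13/2 (r(L) = ((2*4 + 5)*(4 - 5))/2 = ((8 + 5)*(-1))/2 = (13*(-1))/2 = (½)*(-13) = -13/2)
Q(s) = -13/2
(-455 + 11)/(m(19) + Q(-22)) = (-455 + 11)/(19 - 13/2) = -444/25/2 = -444*2/25 = -888/25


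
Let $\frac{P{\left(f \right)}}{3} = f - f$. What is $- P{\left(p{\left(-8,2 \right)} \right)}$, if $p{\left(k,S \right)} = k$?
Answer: $0$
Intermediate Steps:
$P{\left(f \right)} = 0$ ($P{\left(f \right)} = 3 \left(f - f\right) = 3 \cdot 0 = 0$)
$- P{\left(p{\left(-8,2 \right)} \right)} = \left(-1\right) 0 = 0$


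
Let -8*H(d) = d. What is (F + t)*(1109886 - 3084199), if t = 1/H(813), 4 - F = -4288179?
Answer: -6883033139591323/813 ≈ -8.4662e+12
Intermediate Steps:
F = 4288183 (F = 4 - 1*(-4288179) = 4 + 4288179 = 4288183)
H(d) = -d/8
t = -8/813 (t = 1/(-1/8*813) = 1/(-813/8) = -8/813 ≈ -0.0098401)
(F + t)*(1109886 - 3084199) = (4288183 - 8/813)*(1109886 - 3084199) = (3486292771/813)*(-1974313) = -6883033139591323/813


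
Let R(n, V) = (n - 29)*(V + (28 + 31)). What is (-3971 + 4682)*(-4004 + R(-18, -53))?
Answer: -3047346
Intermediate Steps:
R(n, V) = (-29 + n)*(59 + V) (R(n, V) = (-29 + n)*(V + 59) = (-29 + n)*(59 + V))
(-3971 + 4682)*(-4004 + R(-18, -53)) = (-3971 + 4682)*(-4004 + (-1711 - 29*(-53) + 59*(-18) - 53*(-18))) = 711*(-4004 + (-1711 + 1537 - 1062 + 954)) = 711*(-4004 - 282) = 711*(-4286) = -3047346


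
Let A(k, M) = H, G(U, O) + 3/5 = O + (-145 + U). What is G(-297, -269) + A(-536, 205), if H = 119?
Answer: -2963/5 ≈ -592.60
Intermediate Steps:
G(U, O) = -728/5 + O + U (G(U, O) = -⅗ + (O + (-145 + U)) = -⅗ + (-145 + O + U) = -728/5 + O + U)
A(k, M) = 119
G(-297, -269) + A(-536, 205) = (-728/5 - 269 - 297) + 119 = -3558/5 + 119 = -2963/5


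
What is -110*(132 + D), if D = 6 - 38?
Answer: -11000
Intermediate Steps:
D = -32
-110*(132 + D) = -110*(132 - 32) = -110*100 = -11000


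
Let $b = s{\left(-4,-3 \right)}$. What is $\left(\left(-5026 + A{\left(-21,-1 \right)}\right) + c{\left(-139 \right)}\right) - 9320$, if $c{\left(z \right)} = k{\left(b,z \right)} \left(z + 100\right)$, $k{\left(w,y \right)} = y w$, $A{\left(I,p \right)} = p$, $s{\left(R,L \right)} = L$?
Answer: $-30610$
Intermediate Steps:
$b = -3$
$k{\left(w,y \right)} = w y$
$c{\left(z \right)} = - 3 z \left(100 + z\right)$ ($c{\left(z \right)} = - 3 z \left(z + 100\right) = - 3 z \left(100 + z\right)$)
$\left(\left(-5026 + A{\left(-21,-1 \right)}\right) + c{\left(-139 \right)}\right) - 9320 = \left(\left(-5026 - 1\right) - - 417 \left(100 - 139\right)\right) - 9320 = \left(-5027 - \left(-417\right) \left(-39\right)\right) - 9320 = \left(-5027 - 16263\right) - 9320 = -21290 - 9320 = -30610$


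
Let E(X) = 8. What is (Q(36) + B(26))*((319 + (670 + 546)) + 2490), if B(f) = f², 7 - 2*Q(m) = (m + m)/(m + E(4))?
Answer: 60097275/22 ≈ 2.7317e+6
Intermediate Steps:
Q(m) = 7/2 - m/(8 + m) (Q(m) = 7/2 - (m + m)/(2*(m + 8)) = 7/2 - 2*m/(2*(8 + m)) = 7/2 - m/(8 + m))
(Q(36) + B(26))*((319 + (670 + 546)) + 2490) = ((56 + 5*36)/(2*(8 + 36)) + 26²)*((319 + (670 + 546)) + 2490) = ((½)*(56 + 180)/44 + 676)*((319 + 1216) + 2490) = ((½)*(1/44)*236 + 676)*(1535 + 2490) = (59/22 + 676)*4025 = (14931/22)*4025 = 60097275/22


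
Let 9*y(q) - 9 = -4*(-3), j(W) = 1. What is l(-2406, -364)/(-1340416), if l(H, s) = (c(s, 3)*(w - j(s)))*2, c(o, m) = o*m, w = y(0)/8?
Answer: -13/11264 ≈ -0.0011541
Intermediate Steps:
y(q) = 7/3 (y(q) = 1 + (-4*(-3))/9 = 1 + (⅑)*12 = 1 + 4/3 = 7/3)
w = 7/24 (w = (7/3)/8 = (7/3)*(⅛) = 7/24 ≈ 0.29167)
c(o, m) = m*o
l(H, s) = -17*s/4 (l(H, s) = ((3*s)*(7/24 - 1*1))*2 = ((3*s)*(7/24 - 1))*2 = ((3*s)*(-17/24))*2 = -17*s/8*2 = -17*s/4)
l(-2406, -364)/(-1340416) = -17/4*(-364)/(-1340416) = 1547*(-1/1340416) = -13/11264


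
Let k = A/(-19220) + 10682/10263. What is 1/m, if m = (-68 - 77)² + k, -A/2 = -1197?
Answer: 98627430/2073732084959 ≈ 4.7560e-5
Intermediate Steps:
A = 2394 (A = -2*(-1197) = 2394)
k = 90369209/98627430 (k = 2394/(-19220) + 10682/10263 = 2394*(-1/19220) + 10682*(1/10263) = -1197/9610 + 10682/10263 = 90369209/98627430 ≈ 0.91627)
m = 2073732084959/98627430 (m = (-68 - 77)² + 90369209/98627430 = (-145)² + 90369209/98627430 = 21025 + 90369209/98627430 = 2073732084959/98627430 ≈ 21026.)
1/m = 1/(2073732084959/98627430) = 98627430/2073732084959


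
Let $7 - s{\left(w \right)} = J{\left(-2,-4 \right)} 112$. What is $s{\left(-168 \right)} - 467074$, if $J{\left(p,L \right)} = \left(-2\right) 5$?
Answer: $-465947$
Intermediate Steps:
$J{\left(p,L \right)} = -10$
$s{\left(w \right)} = 1127$ ($s{\left(w \right)} = 7 - \left(-10\right) 112 = 7 - -1120 = 7 + 1120 = 1127$)
$s{\left(-168 \right)} - 467074 = 1127 - 467074 = -465947$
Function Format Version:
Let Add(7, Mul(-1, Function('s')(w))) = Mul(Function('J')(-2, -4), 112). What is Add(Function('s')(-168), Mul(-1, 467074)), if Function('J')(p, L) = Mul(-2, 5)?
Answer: -465947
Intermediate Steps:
Function('J')(p, L) = -10
Function('s')(w) = 1127 (Function('s')(w) = Add(7, Mul(-1, Mul(-10, 112))) = Add(7, Mul(-1, -1120)) = Add(7, 1120) = 1127)
Add(Function('s')(-168), Mul(-1, 467074)) = Add(1127, Mul(-1, 467074)) = Add(1127, -467074) = -465947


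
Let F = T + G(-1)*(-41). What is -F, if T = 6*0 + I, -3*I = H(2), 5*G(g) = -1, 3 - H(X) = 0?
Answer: -36/5 ≈ -7.2000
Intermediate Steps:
H(X) = 3 (H(X) = 3 - 1*0 = 3 + 0 = 3)
G(g) = -⅕ (G(g) = (⅕)*(-1) = -⅕)
I = -1 (I = -⅓*3 = -1)
T = -1 (T = 6*0 - 1 = 0 - 1 = -1)
F = 36/5 (F = -1 - ⅕*(-41) = -1 + 41/5 = 36/5 ≈ 7.2000)
-F = -1*36/5 = -36/5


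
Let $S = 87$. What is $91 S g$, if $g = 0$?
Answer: $0$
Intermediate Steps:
$91 S g = 91 \cdot 87 \cdot 0 = 7917 \cdot 0 = 0$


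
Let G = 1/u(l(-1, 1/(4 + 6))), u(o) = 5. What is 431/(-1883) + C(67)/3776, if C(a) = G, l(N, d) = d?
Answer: -8135397/35551040 ≈ -0.22884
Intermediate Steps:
G = ⅕ (G = 1/5 = ⅕ ≈ 0.20000)
C(a) = ⅕
431/(-1883) + C(67)/3776 = 431/(-1883) + (⅕)/3776 = 431*(-1/1883) + (⅕)*(1/3776) = -431/1883 + 1/18880 = -8135397/35551040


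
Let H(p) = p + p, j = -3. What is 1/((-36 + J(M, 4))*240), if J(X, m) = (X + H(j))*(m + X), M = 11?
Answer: 1/9360 ≈ 0.00010684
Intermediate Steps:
H(p) = 2*p
J(X, m) = (-6 + X)*(X + m) (J(X, m) = (X + 2*(-3))*(m + X) = (X - 6)*(X + m) = (-6 + X)*(X + m))
1/((-36 + J(M, 4))*240) = 1/((-36 + (11² - 6*11 - 6*4 + 11*4))*240) = 1/((-36 + (121 - 66 - 24 + 44))*240) = 1/((-36 + 75)*240) = 1/(39*240) = 1/9360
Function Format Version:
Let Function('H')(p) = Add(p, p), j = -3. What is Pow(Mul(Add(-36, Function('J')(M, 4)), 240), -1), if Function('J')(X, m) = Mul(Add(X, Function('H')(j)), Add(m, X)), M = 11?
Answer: Rational(1, 9360) ≈ 0.00010684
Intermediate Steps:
Function('H')(p) = Mul(2, p)
Function('J')(X, m) = Mul(Add(-6, X), Add(X, m)) (Function('J')(X, m) = Mul(Add(X, Mul(2, -3)), Add(m, X)) = Mul(Add(X, -6), Add(X, m)) = Mul(Add(-6, X), Add(X, m)))
Pow(Mul(Add(-36, Function('J')(M, 4)), 240), -1) = Pow(Mul(Add(-36, Add(Pow(11, 2), Mul(-6, 11), Mul(-6, 4), Mul(11, 4))), 240), -1) = Pow(Mul(Add(-36, Add(121, -66, -24, 44)), 240), -1) = Pow(Mul(Add(-36, 75), 240), -1) = Pow(Mul(39, 240), -1) = Pow(9360, -1) = Rational(1, 9360)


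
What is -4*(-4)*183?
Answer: 2928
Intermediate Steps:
-4*(-4)*183 = 16*183 = 2928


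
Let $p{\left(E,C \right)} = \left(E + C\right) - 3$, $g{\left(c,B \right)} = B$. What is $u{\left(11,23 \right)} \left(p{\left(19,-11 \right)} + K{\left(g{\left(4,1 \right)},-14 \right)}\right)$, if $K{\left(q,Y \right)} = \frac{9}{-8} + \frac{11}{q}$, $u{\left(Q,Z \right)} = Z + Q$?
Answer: $\frac{2023}{4} \approx 505.75$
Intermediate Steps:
$u{\left(Q,Z \right)} = Q + Z$
$p{\left(E,C \right)} = -3 + C + E$ ($p{\left(E,C \right)} = \left(C + E\right) - 3 = -3 + C + E$)
$K{\left(q,Y \right)} = - \frac{9}{8} + \frac{11}{q}$ ($K{\left(q,Y \right)} = 9 \left(- \frac{1}{8}\right) + \frac{11}{q} = - \frac{9}{8} + \frac{11}{q}$)
$u{\left(11,23 \right)} \left(p{\left(19,-11 \right)} + K{\left(g{\left(4,1 \right)},-14 \right)}\right) = \left(11 + 23\right) \left(\left(-3 - 11 + 19\right) - \left(\frac{9}{8} - \frac{11}{1}\right)\right) = 34 \left(5 + \left(- \frac{9}{8} + 11 \cdot 1\right)\right) = 34 \left(5 + \left(- \frac{9}{8} + 11\right)\right) = 34 \left(5 + \frac{79}{8}\right) = 34 \cdot \frac{119}{8} = \frac{2023}{4}$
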